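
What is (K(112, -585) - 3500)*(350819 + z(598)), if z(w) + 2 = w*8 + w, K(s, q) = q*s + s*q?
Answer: -47923013460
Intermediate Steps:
K(s, q) = 2*q*s (K(s, q) = q*s + q*s = 2*q*s)
z(w) = -2 + 9*w (z(w) = -2 + (w*8 + w) = -2 + (8*w + w) = -2 + 9*w)
(K(112, -585) - 3500)*(350819 + z(598)) = (2*(-585)*112 - 3500)*(350819 + (-2 + 9*598)) = (-131040 - 3500)*(350819 + (-2 + 5382)) = -134540*(350819 + 5380) = -134540*356199 = -47923013460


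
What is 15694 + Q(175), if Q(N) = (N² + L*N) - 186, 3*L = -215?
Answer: 100774/3 ≈ 33591.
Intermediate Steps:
L = -215/3 (L = (⅓)*(-215) = -215/3 ≈ -71.667)
Q(N) = -186 + N² - 215*N/3 (Q(N) = (N² - 215*N/3) - 186 = -186 + N² - 215*N/3)
15694 + Q(175) = 15694 + (-186 + 175² - 215/3*175) = 15694 + (-186 + 30625 - 37625/3) = 15694 + 53692/3 = 100774/3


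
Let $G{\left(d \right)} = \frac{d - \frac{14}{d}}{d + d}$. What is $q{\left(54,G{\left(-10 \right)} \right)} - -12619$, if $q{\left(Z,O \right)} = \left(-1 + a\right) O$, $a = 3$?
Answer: $\frac{630993}{50} \approx 12620.0$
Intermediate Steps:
$G{\left(d \right)} = \frac{d - \frac{14}{d}}{2 d}$
$q{\left(Z,O \right)} = 2 O$ ($q{\left(Z,O \right)} = \left(-1 + 3\right) O = 2 O$)
$q{\left(54,G{\left(-10 \right)} \right)} - -12619 = 2 \left(\frac{1}{2} - \frac{7}{100}\right) - -12619 = 2 \left(\frac{1}{2} - \frac{7}{100}\right) + 12619 = 2 \cdot \frac{43}{100} + 12619 = \frac{43}{50} + 12619 = \frac{630993}{50}$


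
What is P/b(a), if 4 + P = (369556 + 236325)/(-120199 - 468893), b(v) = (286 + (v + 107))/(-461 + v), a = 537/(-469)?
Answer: 321027810877/54131663880 ≈ 5.9305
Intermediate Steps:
a = -537/469 (a = 537*(-1/469) = -537/469 ≈ -1.1450)
b(v) = (393 + v)/(-461 + v) (b(v) = (286 + (107 + v))/(-461 + v) = (393 + v)/(-461 + v))
P = -2962249/589092 (P = -4 + (369556 + 236325)/(-120199 - 468893) = -4 + 605881/(-589092) = -4 + 605881*(-1/589092) = -4 - 605881/589092 = -2962249/589092 ≈ -5.0285)
P/b(a) = -2962249*(-461 - 537/469)/(393 - 537/469)/589092 = -2962249/(589092*((183780/469)/(-216746/469))) = -2962249/(589092*((-469/216746*183780/469))) = -2962249/(589092*(-91890/108373)) = -2962249/589092*(-108373/91890) = 321027810877/54131663880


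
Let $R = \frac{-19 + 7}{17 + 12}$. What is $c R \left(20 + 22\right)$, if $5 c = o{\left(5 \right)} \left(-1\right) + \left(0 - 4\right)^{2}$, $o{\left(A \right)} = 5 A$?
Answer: $\frac{4536}{145} \approx 31.283$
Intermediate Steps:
$c = - \frac{9}{5}$ ($c = \frac{5 \cdot 5 \left(-1\right) + \left(0 - 4\right)^{2}}{5} = \frac{25 \left(-1\right) + \left(-4\right)^{2}}{5} = \frac{-25 + 16}{5} = \frac{1}{5} \left(-9\right) = - \frac{9}{5} \approx -1.8$)
$R = - \frac{12}{29} \approx -0.41379$
$c R \left(20 + 22\right) = \left(- \frac{9}{5}\right) \left(- \frac{12}{29}\right) \left(20 + 22\right) = \frac{108}{145} \cdot 42 = \frac{4536}{145}$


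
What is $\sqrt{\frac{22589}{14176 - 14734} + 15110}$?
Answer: $\frac{\sqrt{521345042}}{186} \approx 122.76$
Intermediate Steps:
$\sqrt{\frac{22589}{14176 - 14734} + 15110} = \sqrt{\frac{22589}{-558} + 15110} = \sqrt{22589 \left(- \frac{1}{558}\right) + 15110} = \sqrt{- \frac{22589}{558} + 15110} = \sqrt{\frac{8408791}{558}} = \frac{\sqrt{521345042}}{186}$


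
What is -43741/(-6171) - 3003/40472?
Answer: 103044367/14691336 ≈ 7.0140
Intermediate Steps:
-43741/(-6171) - 3003/40472 = -43741*(-1/6171) - 3003*1/40472 = 2573/363 - 3003/40472 = 103044367/14691336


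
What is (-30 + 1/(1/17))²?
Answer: 169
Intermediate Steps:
(-30 + 1/(1/17))² = (-30 + 17)² = (-13)² = 169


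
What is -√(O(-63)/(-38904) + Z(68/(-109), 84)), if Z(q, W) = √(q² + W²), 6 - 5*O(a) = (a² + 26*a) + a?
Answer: -√(36303405385 + 114565147600*√5239810)/1766890 ≈ -9.1659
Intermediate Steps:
O(a) = 6/5 - 27*a/5 - a²/5 (O(a) = 6/5 - ((a² + 26*a) + a)/5 = 6/5 - (a² + 27*a)/5 = 6/5 + (-27*a/5 - a²/5) = 6/5 - 27*a/5 - a²/5)
Z(q, W) = √(W² + q²)
-√(O(-63)/(-38904) + Z(68/(-109), 84)) = -√((6/5 - 27/5*(-63) - ⅕*(-63)²)/(-38904) + √(84² + (68/(-109))²)) = -√((6/5 + 1701/5 - ⅕*3969)*(-1/38904) + √(7056 + (68*(-1/109))²)) = -√((6/5 + 1701/5 - 3969/5)*(-1/38904) + √(7056 + (-68/109)²)) = -√(-2262/5*(-1/38904) + √(7056 + 4624/11881)) = -√(377/32420 + √(83836960/11881)) = -√(377/32420 + 4*√5239810/109)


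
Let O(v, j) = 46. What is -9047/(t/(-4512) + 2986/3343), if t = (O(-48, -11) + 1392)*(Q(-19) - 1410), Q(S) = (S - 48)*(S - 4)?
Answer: 68230736976/308137411 ≈ 221.43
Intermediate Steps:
Q(S) = (-48 + S)*(-4 + S)
t = 188378 (t = (46 + 1392)*((192 + (-19)² - 52*(-19)) - 1410) = 1438*((192 + 361 + 988) - 1410) = 1438*(1541 - 1410) = 1438*131 = 188378)
-9047/(t/(-4512) + 2986/3343) = -9047/(188378/(-4512) + 2986/3343) = -9047/(188378*(-1/4512) + 2986*(1/3343)) = -9047/(-94189/2256 + 2986/3343) = -9047/(-308137411/7541808) = -9047*(-7541808/308137411) = 68230736976/308137411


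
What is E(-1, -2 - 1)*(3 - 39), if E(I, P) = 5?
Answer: -180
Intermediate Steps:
E(-1, -2 - 1)*(3 - 39) = 5*(3 - 39) = 5*(-36) = -180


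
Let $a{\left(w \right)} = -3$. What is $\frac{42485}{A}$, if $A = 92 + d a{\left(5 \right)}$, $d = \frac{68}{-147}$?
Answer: $\frac{2081765}{4576} \approx 454.93$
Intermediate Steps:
$d = - \frac{68}{147}$ ($d = 68 \left(- \frac{1}{147}\right) = - \frac{68}{147} \approx -0.46258$)
$A = \frac{4576}{49}$ ($A = 92 - - \frac{68}{49} = 92 + \frac{68}{49} = \frac{4576}{49} \approx 93.388$)
$\frac{42485}{A} = \frac{42485}{\frac{4576}{49}} = 42485 \cdot \frac{49}{4576} = \frac{2081765}{4576}$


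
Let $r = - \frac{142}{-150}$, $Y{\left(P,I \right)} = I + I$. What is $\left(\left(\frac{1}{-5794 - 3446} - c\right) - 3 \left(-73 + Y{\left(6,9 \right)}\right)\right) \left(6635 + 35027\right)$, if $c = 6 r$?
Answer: $\frac{153328221149}{23100} \approx 6.6376 \cdot 10^{6}$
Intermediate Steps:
$Y{\left(P,I \right)} = 2 I$
$r = \frac{71}{75}$ ($r = \left(-142\right) \left(- \frac{1}{150}\right) = \frac{71}{75} \approx 0.94667$)
$c = \frac{142}{25}$ ($c = 6 \cdot \frac{71}{75} = \frac{142}{25} \approx 5.68$)
$\left(\left(\frac{1}{-5794 - 3446} - c\right) - 3 \left(-73 + Y{\left(6,9 \right)}\right)\right) \left(6635 + 35027\right) = \left(\left(\frac{1}{-5794 - 3446} - \frac{142}{25}\right) - 3 \left(-73 + 2 \cdot 9\right)\right) \left(6635 + 35027\right) = \left(\left(\frac{1}{-9240} - \frac{142}{25}\right) - 3 \left(-73 + 18\right)\right) 41662 = \left(\left(- \frac{1}{9240} - \frac{142}{25}\right) - -165\right) 41662 = \left(- \frac{262421}{46200} + 165\right) 41662 = \frac{7360579}{46200} \cdot 41662 = \frac{153328221149}{23100}$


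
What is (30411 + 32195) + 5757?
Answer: 68363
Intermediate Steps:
(30411 + 32195) + 5757 = 62606 + 5757 = 68363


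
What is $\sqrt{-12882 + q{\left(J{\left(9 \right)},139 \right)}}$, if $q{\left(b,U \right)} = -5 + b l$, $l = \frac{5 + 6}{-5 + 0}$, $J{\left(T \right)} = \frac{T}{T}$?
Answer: $\frac{i \sqrt{322230}}{5} \approx 113.53 i$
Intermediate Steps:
$J{\left(T \right)} = 1$
$l = - \frac{11}{5}$ ($l = \frac{11}{-5} = 11 \left(- \frac{1}{5}\right) = - \frac{11}{5} \approx -2.2$)
$q{\left(b,U \right)} = -5 - \frac{11 b}{5}$ ($q{\left(b,U \right)} = -5 + b \left(- \frac{11}{5}\right) = -5 - \frac{11 b}{5}$)
$\sqrt{-12882 + q{\left(J{\left(9 \right)},139 \right)}} = \sqrt{-12882 - \frac{36}{5}} = \sqrt{- \frac{64446}{5}} = \frac{i \sqrt{322230}}{5}$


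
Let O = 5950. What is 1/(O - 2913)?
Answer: 1/3037 ≈ 0.00032927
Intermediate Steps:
1/(O - 2913) = 1/(5950 - 2913) = 1/3037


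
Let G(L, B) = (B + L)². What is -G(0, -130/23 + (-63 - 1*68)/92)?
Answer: -423801/8464 ≈ -50.071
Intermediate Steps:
-G(0, -130/23 + (-63 - 1*68)/92) = -((-130/23 + (-63 - 1*68)/92) + 0)² = -((-130*1/23 + (-63 - 68)*(1/92)) + 0)² = -((-130/23 - 131*1/92) + 0)² = -((-130/23 - 131/92) + 0)² = -(-651/92 + 0)² = -(-651/92)² = -1*423801/8464 = -423801/8464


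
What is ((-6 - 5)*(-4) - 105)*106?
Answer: -6466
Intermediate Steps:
((-6 - 5)*(-4) - 105)*106 = (-11*(-4) - 105)*106 = (44 - 105)*106 = -61*106 = -6466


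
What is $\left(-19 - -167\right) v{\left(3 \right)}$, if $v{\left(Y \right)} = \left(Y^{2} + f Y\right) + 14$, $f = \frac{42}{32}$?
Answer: $\frac{15947}{4} \approx 3986.8$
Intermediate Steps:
$f = \frac{21}{16}$ ($f = 42 \cdot \frac{1}{32} = \frac{21}{16} \approx 1.3125$)
$v{\left(Y \right)} = 14 + Y^{2} + \frac{21 Y}{16}$ ($v{\left(Y \right)} = \left(Y^{2} + \frac{21 Y}{16}\right) + 14 = 14 + Y^{2} + \frac{21 Y}{16}$)
$\left(-19 - -167\right) v{\left(3 \right)} = \left(-19 - -167\right) \left(14 + 3^{2} + \frac{21}{16} \cdot 3\right) = \left(-19 + 167\right) \left(14 + 9 + \frac{63}{16}\right) = 148 \cdot \frac{431}{16} = \frac{15947}{4}$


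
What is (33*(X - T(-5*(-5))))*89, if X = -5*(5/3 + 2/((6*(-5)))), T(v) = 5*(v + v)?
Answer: -757746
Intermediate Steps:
T(v) = 10*v (T(v) = 5*(2*v) = 10*v)
X = -8 (X = -5*(5*(1/3) + 2/(-30)) = -5*(5/3 + 2*(-1/30)) = -5*(5/3 - 1/15) = -5*8/5 = -8)
(33*(X - T(-5*(-5))))*89 = (33*(-8 - 10*(-5*(-5))))*89 = (33*(-8 - 10*25))*89 = (33*(-8 - 1*250))*89 = (33*(-8 - 250))*89 = (33*(-258))*89 = -8514*89 = -757746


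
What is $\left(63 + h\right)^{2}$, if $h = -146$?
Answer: $6889$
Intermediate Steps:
$\left(63 + h\right)^{2} = \left(63 - 146\right)^{2} = \left(-83\right)^{2} = 6889$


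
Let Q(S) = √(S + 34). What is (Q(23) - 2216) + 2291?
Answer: 75 + √57 ≈ 82.550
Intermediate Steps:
Q(S) = √(34 + S)
(Q(23) - 2216) + 2291 = (√(34 + 23) - 2216) + 2291 = (√57 - 2216) + 2291 = (-2216 + √57) + 2291 = 75 + √57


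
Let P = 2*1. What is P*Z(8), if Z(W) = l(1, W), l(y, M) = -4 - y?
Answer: -10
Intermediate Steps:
P = 2
Z(W) = -5 (Z(W) = -4 - 1*1 = -4 - 1 = -5)
P*Z(8) = 2*(-5) = -10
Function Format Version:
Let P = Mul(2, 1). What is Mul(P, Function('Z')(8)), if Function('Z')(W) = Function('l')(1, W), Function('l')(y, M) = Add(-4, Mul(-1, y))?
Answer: -10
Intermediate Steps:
P = 2
Function('Z')(W) = -5 (Function('Z')(W) = Add(-4, Mul(-1, 1)) = Add(-4, -1) = -5)
Mul(P, Function('Z')(8)) = Mul(2, -5) = -10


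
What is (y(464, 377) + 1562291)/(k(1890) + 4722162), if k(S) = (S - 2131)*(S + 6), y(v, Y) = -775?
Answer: 780758/2132613 ≈ 0.36610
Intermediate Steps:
k(S) = (-2131 + S)*(6 + S)
(y(464, 377) + 1562291)/(k(1890) + 4722162) = (-775 + 1562291)/((-12786 + 1890² - 2125*1890) + 4722162) = 1561516/((-12786 + 3572100 - 4016250) + 4722162) = 1561516/(-456936 + 4722162) = 1561516/4265226 = 1561516*(1/4265226) = 780758/2132613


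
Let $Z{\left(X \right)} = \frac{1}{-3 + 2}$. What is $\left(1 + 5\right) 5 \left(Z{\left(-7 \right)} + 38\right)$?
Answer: $1110$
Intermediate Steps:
$Z{\left(X \right)} = -1$ ($Z{\left(X \right)} = \frac{1}{-1} = -1$)
$\left(1 + 5\right) 5 \left(Z{\left(-7 \right)} + 38\right) = \left(1 + 5\right) 5 \left(-1 + 38\right) = 6 \cdot 5 \cdot 37 = 30 \cdot 37 = 1110$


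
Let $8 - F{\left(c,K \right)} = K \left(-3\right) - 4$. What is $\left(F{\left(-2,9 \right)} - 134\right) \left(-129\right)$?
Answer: $12255$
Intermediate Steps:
$F{\left(c,K \right)} = 12 + 3 K$ ($F{\left(c,K \right)} = 8 - \left(K \left(-3\right) - 4\right) = 8 - \left(- 3 K - 4\right) = 8 - \left(-4 - 3 K\right) = 8 + \left(4 + 3 K\right) = 12 + 3 K$)
$\left(F{\left(-2,9 \right)} - 134\right) \left(-129\right) = \left(\left(12 + 3 \cdot 9\right) - 134\right) \left(-129\right) = \left(\left(12 + 27\right) - 134\right) \left(-129\right) = \left(39 - 134\right) \left(-129\right) = \left(-95\right) \left(-129\right) = 12255$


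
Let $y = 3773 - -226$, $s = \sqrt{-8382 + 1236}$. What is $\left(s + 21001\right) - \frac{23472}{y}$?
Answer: $\frac{27986509}{1333} + 3 i \sqrt{794} \approx 20995.0 + 84.534 i$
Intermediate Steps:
$s = 3 i \sqrt{794}$ ($s = \sqrt{-7146} = 3 i \sqrt{794} \approx 84.534 i$)
$y = 3999$ ($y = 3773 + 226 = 3999$)
$\left(s + 21001\right) - \frac{23472}{y} = \left(3 i \sqrt{794} + 21001\right) - \frac{23472}{3999} = \left(21001 + 3 i \sqrt{794}\right) - \frac{7824}{1333} = \frac{27986509}{1333} + 3 i \sqrt{794}$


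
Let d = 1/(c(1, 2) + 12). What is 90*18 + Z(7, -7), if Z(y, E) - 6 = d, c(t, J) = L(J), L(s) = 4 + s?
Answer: 29269/18 ≈ 1626.1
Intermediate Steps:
c(t, J) = 4 + J
d = 1/18 (d = 1/((4 + 2) + 12) = 1/(6 + 12) = 1/18 ≈ 0.055556)
Z(y, E) = 109/18 (Z(y, E) = 6 + 1/18 = 109/18)
90*18 + Z(7, -7) = 90*18 + 109/18 = 1620 + 109/18 = 29269/18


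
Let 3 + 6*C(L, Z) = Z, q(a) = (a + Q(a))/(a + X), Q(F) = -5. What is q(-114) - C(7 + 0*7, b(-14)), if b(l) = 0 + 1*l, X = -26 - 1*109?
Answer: 1649/498 ≈ 3.3112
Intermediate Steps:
X = -135 (X = -26 - 109 = -135)
b(l) = l (b(l) = 0 + l = l)
q(a) = (-5 + a)/(-135 + a) (q(a) = (a - 5)/(a - 135) = (-5 + a)/(-135 + a))
C(L, Z) = -½ + Z/6
q(-114) - C(7 + 0*7, b(-14)) = (-5 - 114)/(-135 - 114) - (-½ + (⅙)*(-14)) = -119/(-249) - (-½ - 7/3) = -1/249*(-119) - 1*(-17/6) = 119/249 + 17/6 = 1649/498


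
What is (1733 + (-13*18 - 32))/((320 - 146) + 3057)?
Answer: 163/359 ≈ 0.45404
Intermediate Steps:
(1733 + (-13*18 - 32))/((320 - 146) + 3057) = (1733 + (-234 - 32))/(174 + 3057) = (1733 - 266)/3231 = 1467*(1/3231) = 163/359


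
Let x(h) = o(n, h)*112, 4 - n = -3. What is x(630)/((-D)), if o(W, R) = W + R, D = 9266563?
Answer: -71344/9266563 ≈ -0.0076991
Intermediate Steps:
n = 7 (n = 4 - 1*(-3) = 4 + 3 = 7)
o(W, R) = R + W
x(h) = 784 + 112*h (x(h) = (h + 7)*112 = (7 + h)*112 = 784 + 112*h)
x(630)/((-D)) = (784 + 112*630)/((-1*9266563)) = (784 + 70560)/(-9266563) = 71344*(-1/9266563) = -71344/9266563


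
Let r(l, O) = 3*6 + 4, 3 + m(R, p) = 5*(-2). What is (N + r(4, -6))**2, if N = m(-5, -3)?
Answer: 81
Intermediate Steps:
m(R, p) = -13 (m(R, p) = -3 + 5*(-2) = -3 - 10 = -13)
N = -13
r(l, O) = 22 (r(l, O) = 18 + 4 = 22)
(N + r(4, -6))**2 = (-13 + 22)**2 = 9**2 = 81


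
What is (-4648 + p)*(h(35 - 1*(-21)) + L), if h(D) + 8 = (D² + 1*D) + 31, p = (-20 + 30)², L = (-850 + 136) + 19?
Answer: -11460960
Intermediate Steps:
L = -695 (L = -714 + 19 = -695)
p = 100 (p = 10² = 100)
h(D) = 23 + D + D² (h(D) = -8 + ((D² + 1*D) + 31) = -8 + ((D² + D) + 31) = -8 + ((D + D²) + 31) = -8 + (31 + D + D²) = 23 + D + D²)
(-4648 + p)*(h(35 - 1*(-21)) + L) = (-4648 + 100)*((23 + (35 - 1*(-21)) + (35 - 1*(-21))²) - 695) = -4548*((23 + (35 + 21) + (35 + 21)²) - 695) = -4548*((23 + 56 + 56²) - 695) = -4548*((23 + 56 + 3136) - 695) = -4548*(3215 - 695) = -4548*2520 = -11460960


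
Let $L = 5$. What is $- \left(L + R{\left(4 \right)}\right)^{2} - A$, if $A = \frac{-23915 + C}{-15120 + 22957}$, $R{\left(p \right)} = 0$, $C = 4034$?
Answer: $- \frac{176044}{7837} \approx -22.463$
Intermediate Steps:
$A = - \frac{19881}{7837}$ ($A = \frac{-23915 + 4034}{-15120 + 22957} = - \frac{19881}{7837} \approx -2.5368$)
$- \left(L + R{\left(4 \right)}\right)^{2} - A = - \left(5 + 0\right)^{2} - - \frac{19881}{7837} = - 5^{2} + \frac{19881}{7837} = \left(-1\right) 25 + \frac{19881}{7837} = -25 + \frac{19881}{7837} = - \frac{176044}{7837}$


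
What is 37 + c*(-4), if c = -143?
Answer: 609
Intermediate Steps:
37 + c*(-4) = 37 - 143*(-4) = 37 + 572 = 609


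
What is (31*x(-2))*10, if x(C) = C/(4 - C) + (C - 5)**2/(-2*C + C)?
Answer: 22475/3 ≈ 7491.7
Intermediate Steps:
x(C) = C/(4 - C) - (-5 + C)**2/C (x(C) = C/(4 - C) + (-5 + C)**2/((-C)) = C/(4 - C) + (-5 + C)**2*(-1/C) = C/(4 - C) - (-5 + C)**2/C)
(31*x(-2))*10 = (31*((100 - 1*(-2)**3 - 65*(-2) + 13*(-2)**2)/((-2)*(-4 - 2))))*10 = (31*(-1/2*(100 - 1*(-8) + 130 + 13*4)/(-6)))*10 = (31*(-1/2*(-1/6)*(100 + 8 + 130 + 52)))*10 = (31*(-1/2*(-1/6)*290))*10 = (31*(145/6))*10 = (4495/6)*10 = 22475/3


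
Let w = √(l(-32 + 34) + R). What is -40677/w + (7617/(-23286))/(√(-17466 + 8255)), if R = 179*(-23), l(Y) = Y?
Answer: I*(10447985*√9211 + 2908233924414*√4115)/294205142930 ≈ 634.11*I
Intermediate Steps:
R = -4117
w = I*√4115 (w = √((-32 + 34) - 4117) = √(2 - 4117) = √(-4115) = I*√4115 ≈ 64.148*I)
-40677/w + (7617/(-23286))/(√(-17466 + 8255)) = -40677*(-I*√4115/4115) + (7617/(-23286))/(√(-17466 + 8255)) = -(-40677)*I*√4115/4115 + (7617*(-1/23286))/(√(-9211)) = 40677*I*√4115/4115 - 2539*(-I*√9211/9211)/7762 = 40677*I*√4115/4115 - (-2539)*I*√9211/71495782 = 40677*I*√4115/4115 + 2539*I*√9211/71495782 = 2539*I*√9211/71495782 + 40677*I*√4115/4115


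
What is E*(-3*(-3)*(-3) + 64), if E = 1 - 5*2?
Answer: -333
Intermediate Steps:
E = -9 (E = 1 - 10 = -9)
E*(-3*(-3)*(-3) + 64) = -9*(-3*(-3)*(-3) + 64) = -9*(9*(-3) + 64) = -9*(-27 + 64) = -9*37 = -333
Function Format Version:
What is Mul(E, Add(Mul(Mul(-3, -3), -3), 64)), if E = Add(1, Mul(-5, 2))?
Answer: -333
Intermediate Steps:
E = -9 (E = Add(1, -10) = -9)
Mul(E, Add(Mul(Mul(-3, -3), -3), 64)) = Mul(-9, Add(Mul(Mul(-3, -3), -3), 64)) = Mul(-9, Add(Mul(9, -3), 64)) = Mul(-9, Add(-27, 64)) = Mul(-9, 37) = -333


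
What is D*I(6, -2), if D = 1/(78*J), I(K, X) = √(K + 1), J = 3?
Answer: √7/234 ≈ 0.011307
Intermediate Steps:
I(K, X) = √(1 + K)
D = 1/234 (D = 1/(78*3) = 1/234 ≈ 0.0042735)
D*I(6, -2) = √(1 + 6)/234 = √7/234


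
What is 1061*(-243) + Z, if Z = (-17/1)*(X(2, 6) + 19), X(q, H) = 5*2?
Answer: -258316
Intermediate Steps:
X(q, H) = 10
Z = -493 (Z = (-17/1)*(10 + 19) = -17*1*29 = -17*29 = -493)
1061*(-243) + Z = 1061*(-243) - 493 = -257823 - 493 = -258316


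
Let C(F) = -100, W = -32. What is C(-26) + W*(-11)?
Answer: 252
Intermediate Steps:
C(-26) + W*(-11) = -100 - 32*(-11) = -100 + 352 = 252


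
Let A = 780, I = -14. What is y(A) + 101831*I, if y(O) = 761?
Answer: -1424873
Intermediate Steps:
y(A) + 101831*I = 761 + 101831*(-14) = 761 - 1425634 = -1424873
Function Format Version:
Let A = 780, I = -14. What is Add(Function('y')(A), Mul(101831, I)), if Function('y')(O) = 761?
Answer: -1424873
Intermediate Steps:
Add(Function('y')(A), Mul(101831, I)) = Add(761, Mul(101831, -14)) = Add(761, -1425634) = -1424873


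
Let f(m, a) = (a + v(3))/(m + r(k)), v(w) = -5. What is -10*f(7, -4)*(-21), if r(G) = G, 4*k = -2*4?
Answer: -378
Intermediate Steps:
k = -2 (k = (-2*4)/4 = (¼)*(-8) = -2)
f(m, a) = (-5 + a)/(-2 + m) (f(m, a) = (a - 5)/(m - 2) = (-5 + a)/(-2 + m))
-10*f(7, -4)*(-21) = -10*(-5 - 4)/(-2 + 7)*(-21) = -10*(-9)/5*(-21) = -2*(-9)*(-21) = -10*(-9/5)*(-21) = 18*(-21) = -378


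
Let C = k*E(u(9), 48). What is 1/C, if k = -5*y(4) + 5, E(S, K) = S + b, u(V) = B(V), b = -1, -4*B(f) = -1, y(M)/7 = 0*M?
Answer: -4/15 ≈ -0.26667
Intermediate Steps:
y(M) = 0 (y(M) = 7*(0*M) = 7*0 = 0)
B(f) = ¼ (B(f) = -¼*(-1) = ¼)
u(V) = ¼
E(S, K) = -1 + S (E(S, K) = S - 1 = -1 + S)
k = 5 (k = -5*0 + 5 = 0 + 5 = 5)
C = -15/4 (C = 5*(-1 + ¼) = 5*(-¾) = -15/4 ≈ -3.7500)
1/C = 1/(-15/4) = -4/15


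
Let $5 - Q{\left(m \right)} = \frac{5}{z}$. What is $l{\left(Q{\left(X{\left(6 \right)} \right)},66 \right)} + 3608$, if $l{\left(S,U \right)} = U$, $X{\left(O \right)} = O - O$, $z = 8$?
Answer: $3674$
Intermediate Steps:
$X{\left(O \right)} = 0$
$Q{\left(m \right)} = \frac{35}{8}$ ($Q{\left(m \right)} = 5 - \frac{5}{8} = \frac{35}{8}$)
$l{\left(Q{\left(X{\left(6 \right)} \right)},66 \right)} + 3608 = 66 + 3608 = 3674$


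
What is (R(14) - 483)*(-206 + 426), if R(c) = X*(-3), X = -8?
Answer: -100980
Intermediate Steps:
R(c) = 24 (R(c) = -8*(-3) = 24)
(R(14) - 483)*(-206 + 426) = (24 - 483)*(-206 + 426) = -459*220 = -100980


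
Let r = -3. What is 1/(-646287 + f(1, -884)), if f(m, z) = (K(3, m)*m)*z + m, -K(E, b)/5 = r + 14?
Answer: -1/597666 ≈ -1.6732e-6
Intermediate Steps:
K(E, b) = -55 (K(E, b) = -5*(-3 + 14) = -5*11 = -55)
f(m, z) = m - 55*m*z (f(m, z) = (-55*m)*z + m = -55*m*z + m = m - 55*m*z)
1/(-646287 + f(1, -884)) = 1/(-646287 + 1*(1 - 55*(-884))) = 1/(-646287 + 1*(1 + 48620)) = 1/(-646287 + 1*48621) = 1/(-646287 + 48621) = 1/(-597666) = -1/597666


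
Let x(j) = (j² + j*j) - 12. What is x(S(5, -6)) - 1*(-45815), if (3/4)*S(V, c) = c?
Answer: 45931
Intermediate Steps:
S(V, c) = 4*c/3
x(j) = -12 + 2*j² (x(j) = (j² + j²) - 12 = 2*j² - 12 = -12 + 2*j²)
x(S(5, -6)) - 1*(-45815) = (-12 + 2*((4/3)*(-6))²) - 1*(-45815) = (-12 + 2*(-8)²) + 45815 = (-12 + 2*64) + 45815 = (-12 + 128) + 45815 = 116 + 45815 = 45931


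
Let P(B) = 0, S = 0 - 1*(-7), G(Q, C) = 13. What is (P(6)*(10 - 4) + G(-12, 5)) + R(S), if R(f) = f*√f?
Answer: 13 + 7*√7 ≈ 31.520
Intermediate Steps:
S = 7 (S = 0 + 7 = 7)
R(f) = f^(3/2)
(P(6)*(10 - 4) + G(-12, 5)) + R(S) = (0*(10 - 4) + 13) + 7^(3/2) = (0*6 + 13) + 7*√7 = (0 + 13) + 7*√7 = 13 + 7*√7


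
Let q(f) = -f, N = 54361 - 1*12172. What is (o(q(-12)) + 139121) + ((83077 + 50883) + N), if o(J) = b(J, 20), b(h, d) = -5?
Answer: 315265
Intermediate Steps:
N = 42189 (N = 54361 - 12172 = 42189)
o(J) = -5
(o(q(-12)) + 139121) + ((83077 + 50883) + N) = (-5 + 139121) + ((83077 + 50883) + 42189) = 139116 + (133960 + 42189) = 139116 + 176149 = 315265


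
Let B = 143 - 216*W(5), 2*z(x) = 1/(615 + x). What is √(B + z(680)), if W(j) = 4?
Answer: I*√4836537510/2590 ≈ 26.851*I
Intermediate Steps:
z(x) = 1/(2*(615 + x))
B = -721 (B = 143 - 216*4 = 143 - 864 = -721)
√(B + z(680)) = √(-721 + 1/(2*(615 + 680))) = √(-721 + (½)/1295) = √(-721 + (½)*(1/1295)) = √(-721 + 1/2590) = √(-1867389/2590) = I*√4836537510/2590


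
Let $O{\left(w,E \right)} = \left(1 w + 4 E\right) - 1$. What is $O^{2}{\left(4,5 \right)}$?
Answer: $529$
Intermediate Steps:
$O{\left(w,E \right)} = -1 + w + 4 E$ ($O{\left(w,E \right)} = \left(w + 4 E\right) - 1 = -1 + w + 4 E$)
$O^{2}{\left(4,5 \right)} = \left(-1 + 4 + 4 \cdot 5\right)^{2} = \left(-1 + 4 + 20\right)^{2} = 23^{2} = 529$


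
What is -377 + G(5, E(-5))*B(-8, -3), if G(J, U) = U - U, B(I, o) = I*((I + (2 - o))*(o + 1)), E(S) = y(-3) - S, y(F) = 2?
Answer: -377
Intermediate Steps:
E(S) = 2 - S
B(I, o) = I*(1 + o)*(2 + I - o) (B(I, o) = I*((2 + I - o)*(1 + o)) = I*((1 + o)*(2 + I - o)) = I*(1 + o)*(2 + I - o))
G(J, U) = 0
-377 + G(5, E(-5))*B(-8, -3) = -377 + 0*(-8*(2 - 8 - 3 - 1*(-3)**2 - 8*(-3))) = -377 + 0*(-8*(2 - 8 - 3 - 1*9 + 24)) = -377 + 0*(-8*(2 - 8 - 3 - 9 + 24)) = -377 + 0*(-8*6) = -377 + 0*(-48) = -377 + 0 = -377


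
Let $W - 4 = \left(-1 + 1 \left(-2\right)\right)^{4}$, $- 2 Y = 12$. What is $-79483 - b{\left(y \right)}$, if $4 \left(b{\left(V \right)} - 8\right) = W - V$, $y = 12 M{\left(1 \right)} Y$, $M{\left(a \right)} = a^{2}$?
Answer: $- \frac{318121}{4} \approx -79530.0$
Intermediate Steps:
$Y = -6$ ($Y = \left(- \frac{1}{2}\right) 12 = -6$)
$y = -72$ ($y = 12 \cdot 1^{2} \left(-6\right) = 12 \cdot 1 \left(-6\right) = 12 \left(-6\right) = -72$)
$W = 85$ ($W = 4 + \left(-1 + 1 \left(-2\right)\right)^{4} = 4 + \left(-1 - 2\right)^{4} = 4 + \left(-3\right)^{4} = 4 + 81 = 85$)
$b{\left(V \right)} = \frac{117}{4} - \frac{V}{4}$ ($b{\left(V \right)} = 8 + \frac{85 - V}{4} = 8 - \left(- \frac{85}{4} + \frac{V}{4}\right) = \frac{117}{4} - \frac{V}{4}$)
$-79483 - b{\left(y \right)} = -79483 - \left(\frac{117}{4} - -18\right) = -79483 - \left(\frac{117}{4} + 18\right) = -79483 - \frac{189}{4} = - \frac{318121}{4}$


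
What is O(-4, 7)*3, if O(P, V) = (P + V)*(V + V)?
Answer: 126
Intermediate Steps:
O(P, V) = 2*V*(P + V) (O(P, V) = (P + V)*(2*V) = 2*V*(P + V))
O(-4, 7)*3 = (2*7*(-4 + 7))*3 = (2*7*3)*3 = 42*3 = 126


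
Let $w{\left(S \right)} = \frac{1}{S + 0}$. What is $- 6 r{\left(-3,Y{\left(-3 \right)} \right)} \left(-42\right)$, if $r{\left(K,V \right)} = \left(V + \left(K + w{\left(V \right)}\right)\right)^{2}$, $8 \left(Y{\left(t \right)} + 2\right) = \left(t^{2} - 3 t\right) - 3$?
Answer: $\frac{499023}{16} \approx 31189.0$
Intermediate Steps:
$w{\left(S \right)} = \frac{1}{S}$
$Y{\left(t \right)} = - \frac{19}{8} - \frac{3 t}{8} + \frac{t^{2}}{8}$ ($Y{\left(t \right)} = -2 + \frac{\left(t^{2} - 3 t\right) - 3}{8} = -2 + \frac{-3 + t^{2} - 3 t}{8} = -2 - \left(\frac{3}{8} - \frac{t^{2}}{8} + \frac{3 t}{8}\right) = - \frac{19}{8} - \frac{3 t}{8} + \frac{t^{2}}{8}$)
$r{\left(K,V \right)} = \left(K + V + \frac{1}{V}\right)^{2}$ ($r{\left(K,V \right)} = \left(V + \left(K + \frac{1}{V}\right)\right)^{2} = \left(K + V + \frac{1}{V}\right)^{2}$)
$- 6 r{\left(-3,Y{\left(-3 \right)} \right)} \left(-42\right) = - 6 \frac{\left(1 + \left(- \frac{19}{8} - - \frac{9}{8} + \frac{\left(-3\right)^{2}}{8}\right) \left(-3 - \left(\frac{5}{4} - \frac{9}{8}\right)\right)\right)^{2}}{\left(- \frac{19}{8} - - \frac{9}{8} + \frac{\left(-3\right)^{2}}{8}\right)^{2}} \left(-42\right) = - 6 \frac{\left(1 + \left(- \frac{19}{8} + \frac{9}{8} + \frac{1}{8} \cdot 9\right) \left(-3 + \left(- \frac{19}{8} + \frac{9}{8} + \frac{1}{8} \cdot 9\right)\right)\right)^{2}}{\left(- \frac{19}{8} + \frac{9}{8} + \frac{1}{8} \cdot 9\right)^{2}} \left(-42\right) = - 6 \frac{\left(1 + \left(- \frac{19}{8} + \frac{9}{8} + \frac{9}{8}\right) \left(-3 + \left(- \frac{19}{8} + \frac{9}{8} + \frac{9}{8}\right)\right)\right)^{2}}{\left(- \frac{19}{8} + \frac{9}{8} + \frac{9}{8}\right)^{2}} \left(-42\right) = - 6 \frac{\left(1 - \frac{-3 - \frac{1}{8}}{8}\right)^{2}}{\frac{1}{64}} \left(-42\right) = - 6 \cdot 64 \left(1 - - \frac{25}{64}\right)^{2} \left(-42\right) = - 6 \cdot 64 \left(1 + \frac{25}{64}\right)^{2} \left(-42\right) = - 6 \cdot 64 \left(\frac{89}{64}\right)^{2} \left(-42\right) = - 6 \cdot 64 \cdot \frac{7921}{4096} \left(-42\right) = \left(-6\right) \frac{7921}{64} \left(-42\right) = \left(- \frac{23763}{32}\right) \left(-42\right) = \frac{499023}{16}$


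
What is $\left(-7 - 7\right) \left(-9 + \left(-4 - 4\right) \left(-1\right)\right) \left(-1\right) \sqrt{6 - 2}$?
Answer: $-28$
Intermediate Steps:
$\left(-7 - 7\right) \left(-9 + \left(-4 - 4\right) \left(-1\right)\right) \left(-1\right) \sqrt{6 - 2} = - 14 \left(-9 - -8\right) \left(-1\right) \sqrt{4} = - 14 \left(-9 + 8\right) \left(-1\right) 2 = \left(-14\right) \left(-1\right) \left(-1\right) 2 = 14 \left(-1\right) 2 = \left(-14\right) 2 = -28$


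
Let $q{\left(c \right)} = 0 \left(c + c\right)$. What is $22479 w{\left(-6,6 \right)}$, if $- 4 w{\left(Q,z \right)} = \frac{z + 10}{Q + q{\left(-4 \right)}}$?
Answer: $14986$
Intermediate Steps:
$q{\left(c \right)} = 0$ ($q{\left(c \right)} = 0 \cdot 2 c = 0$)
$w{\left(Q,z \right)} = - \frac{10 + z}{4 Q}$ ($w{\left(Q,z \right)} = - \frac{\left(z + 10\right) \frac{1}{Q + 0}}{4} = - \frac{\left(10 + z\right) \frac{1}{Q}}{4} = - \frac{\frac{1}{Q} \left(10 + z\right)}{4} = - \frac{10 + z}{4 Q}$)
$22479 w{\left(-6,6 \right)} = 22479 \frac{-10 - 6}{4 \left(-6\right)} = 22479 \cdot \frac{1}{4} \left(- \frac{1}{6}\right) \left(-10 - 6\right) = 22479 \cdot \frac{1}{4} \left(- \frac{1}{6}\right) \left(-16\right) = 22479 \cdot \frac{2}{3} = 14986$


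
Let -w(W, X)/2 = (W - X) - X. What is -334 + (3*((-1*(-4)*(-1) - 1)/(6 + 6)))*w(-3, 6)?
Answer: -743/2 ≈ -371.50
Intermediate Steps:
w(W, X) = -2*W + 4*X (w(W, X) = -2*((W - X) - X) = -2*(W - 2*X) = -2*W + 4*X)
-334 + (3*((-1*(-4)*(-1) - 1)/(6 + 6)))*w(-3, 6) = -334 + (3*((-1*(-4)*(-1) - 1)/(6 + 6)))*(-2*(-3) + 4*6) = -334 + (3*((4*(-1) - 1)/12))*(6 + 24) = -334 + (3*((-4 - 1)*(1/12)))*30 = -334 + (3*(-5*1/12))*30 = -334 + (3*(-5/12))*30 = -334 - 5/4*30 = -334 - 75/2 = -743/2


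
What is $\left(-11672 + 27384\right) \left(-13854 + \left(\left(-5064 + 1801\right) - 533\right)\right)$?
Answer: $-277316800$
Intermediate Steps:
$\left(-11672 + 27384\right) \left(-13854 + \left(\left(-5064 + 1801\right) - 533\right)\right) = 15712 \left(-13854 - 3796\right) = 15712 \left(-17650\right) = -277316800$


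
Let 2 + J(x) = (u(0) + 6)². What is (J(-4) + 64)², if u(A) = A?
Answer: 9604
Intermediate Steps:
J(x) = 34 (J(x) = -2 + (0 + 6)² = -2 + 6² = -2 + 36 = 34)
(J(-4) + 64)² = (34 + 64)² = 98² = 9604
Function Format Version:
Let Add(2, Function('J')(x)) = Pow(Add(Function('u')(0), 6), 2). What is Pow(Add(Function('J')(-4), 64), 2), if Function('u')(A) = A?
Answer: 9604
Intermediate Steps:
Function('J')(x) = 34 (Function('J')(x) = Add(-2, Pow(Add(0, 6), 2)) = Add(-2, Pow(6, 2)) = Add(-2, 36) = 34)
Pow(Add(Function('J')(-4), 64), 2) = Pow(Add(34, 64), 2) = Pow(98, 2) = 9604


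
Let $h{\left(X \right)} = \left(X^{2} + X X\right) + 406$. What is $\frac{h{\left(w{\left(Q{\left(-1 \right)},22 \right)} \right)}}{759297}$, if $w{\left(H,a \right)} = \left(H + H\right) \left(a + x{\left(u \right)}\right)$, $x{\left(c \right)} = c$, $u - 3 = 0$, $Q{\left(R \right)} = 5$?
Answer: $\frac{41802}{253099} \approx 0.16516$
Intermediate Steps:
$u = 3$ ($u = 3 + 0 = 3$)
$w{\left(H,a \right)} = 2 H \left(3 + a\right)$ ($w{\left(H,a \right)} = \left(H + H\right) \left(a + 3\right) = 2 H \left(3 + a\right)$)
$h{\left(X \right)} = 406 + 2 X^{2}$ ($h{\left(X \right)} = \left(X^{2} + X^{2}\right) + 406 = 2 X^{2} + 406 = 406 + 2 X^{2}$)
$\frac{h{\left(w{\left(Q{\left(-1 \right)},22 \right)} \right)}}{759297} = \frac{406 + 2 \left(2 \cdot 5 \left(3 + 22\right)\right)^{2}}{759297} = \left(406 + 2 \left(2 \cdot 5 \cdot 25\right)^{2}\right) \frac{1}{759297} = \left(406 + 2 \cdot 250^{2}\right) \frac{1}{759297} = \left(406 + 2 \cdot 62500\right) \frac{1}{759297} = \left(406 + 125000\right) \frac{1}{759297} = 125406 \cdot \frac{1}{759297} = \frac{41802}{253099}$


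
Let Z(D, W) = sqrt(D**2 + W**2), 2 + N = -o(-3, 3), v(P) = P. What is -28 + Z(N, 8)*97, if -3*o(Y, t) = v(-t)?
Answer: -28 + 97*sqrt(73) ≈ 800.77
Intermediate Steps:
o(Y, t) = t/3 (o(Y, t) = -(-1)*t/3 = t/3)
N = -3 (N = -2 - 3/3 = -2 - 1*1 = -2 - 1 = -3)
-28 + Z(N, 8)*97 = -28 + sqrt((-3)**2 + 8**2)*97 = -28 + sqrt(9 + 64)*97 = -28 + sqrt(73)*97 = -28 + 97*sqrt(73)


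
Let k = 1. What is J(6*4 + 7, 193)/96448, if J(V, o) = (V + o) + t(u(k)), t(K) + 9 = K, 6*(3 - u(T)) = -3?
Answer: 437/192896 ≈ 0.0022655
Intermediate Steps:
u(T) = 7/2 (u(T) = 3 - 1/6*(-3) = 3 + 1/2 = 7/2)
t(K) = -9 + K
J(V, o) = -11/2 + V + o (J(V, o) = (V + o) + (-9 + 7/2) = (V + o) - 11/2 = -11/2 + V + o)
J(6*4 + 7, 193)/96448 = (-11/2 + (6*4 + 7) + 193)/96448 = (-11/2 + (24 + 7) + 193)*(1/96448) = (-11/2 + 31 + 193)*(1/96448) = (437/2)*(1/96448) = 437/192896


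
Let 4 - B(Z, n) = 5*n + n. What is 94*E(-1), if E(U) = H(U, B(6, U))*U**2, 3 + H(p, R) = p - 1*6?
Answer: -940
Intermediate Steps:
B(Z, n) = 4 - 6*n (B(Z, n) = 4 - (5*n + n) = 4 - 6*n)
H(p, R) = -9 + p (H(p, R) = -3 + (p - 1*6) = -3 + (p - 6) = -3 + (-6 + p) = -9 + p)
E(U) = U**2*(-9 + U) (E(U) = (-9 + U)*U**2 = U**2*(-9 + U))
94*E(-1) = 94*((-1)**2*(-9 - 1)) = 94*(1*(-10)) = 94*(-10) = -940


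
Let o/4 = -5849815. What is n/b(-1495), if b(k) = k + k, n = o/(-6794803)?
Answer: -2339926/2031646097 ≈ -0.0011517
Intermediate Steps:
o = -23399260 (o = 4*(-5849815) = -23399260)
n = 23399260/6794803 (n = -23399260/(-6794803) = -23399260*(-1/6794803) = 23399260/6794803 ≈ 3.4437)
b(k) = 2*k
n/b(-1495) = 23399260/(6794803*((2*(-1495)))) = (23399260/6794803)/(-2990) = (23399260/6794803)*(-1/2990) = -2339926/2031646097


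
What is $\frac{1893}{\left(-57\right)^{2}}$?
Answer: $\frac{631}{1083} \approx 0.58264$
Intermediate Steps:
$\frac{1893}{\left(-57\right)^{2}} = \frac{1893}{3249} = 1893 \cdot \frac{1}{3249} = \frac{631}{1083}$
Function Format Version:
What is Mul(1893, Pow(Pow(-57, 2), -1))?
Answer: Rational(631, 1083) ≈ 0.58264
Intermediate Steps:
Mul(1893, Pow(Pow(-57, 2), -1)) = Mul(1893, Pow(3249, -1)) = Mul(1893, Rational(1, 3249)) = Rational(631, 1083)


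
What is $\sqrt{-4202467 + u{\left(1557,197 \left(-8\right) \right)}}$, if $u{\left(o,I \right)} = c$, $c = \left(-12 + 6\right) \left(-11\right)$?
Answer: $19 i \sqrt{11641} \approx 2050.0 i$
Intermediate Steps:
$c = 66$ ($c = \left(-6\right) \left(-11\right) = 66$)
$u{\left(o,I \right)} = 66$
$\sqrt{-4202467 + u{\left(1557,197 \left(-8\right) \right)}} = \sqrt{-4202467 + 66} = \sqrt{-4202401} = 19 i \sqrt{11641}$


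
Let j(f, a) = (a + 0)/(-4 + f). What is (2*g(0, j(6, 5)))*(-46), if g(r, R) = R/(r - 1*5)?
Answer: 46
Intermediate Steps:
j(f, a) = a/(-4 + f)
g(r, R) = R/(-5 + r) (g(r, R) = R/(r - 5) = R/(-5 + r))
(2*g(0, j(6, 5)))*(-46) = (2*((5/(-4 + 6))/(-5 + 0)))*(-46) = (2*((5/2)/(-5)))*(-46) = (2*((5*(1/2))*(-1/5)))*(-46) = (2*((5/2)*(-1/5)))*(-46) = (2*(-1/2))*(-46) = -1*(-46) = 46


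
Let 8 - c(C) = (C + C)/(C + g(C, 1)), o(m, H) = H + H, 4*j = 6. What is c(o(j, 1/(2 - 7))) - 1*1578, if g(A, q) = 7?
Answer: -51806/33 ≈ -1569.9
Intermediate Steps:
j = 3/2 (j = (¼)*6 = 3/2 ≈ 1.5000)
o(m, H) = 2*H
c(C) = 8 - 2*C/(7 + C) (c(C) = 8 - (C + C)/(C + 7) = 8 - 2*C/(7 + C))
c(o(j, 1/(2 - 7))) - 1*1578 = 2*(28 + 3*(2/(2 - 7)))/(7 + 2/(2 - 7)) - 1*1578 = 2*(28 + 3*(2/(-5)))/(7 + 2/(-5)) - 1578 = 2*(28 + 3*(2*(-⅕)))/(7 + 2*(-⅕)) - 1578 = 2*(28 + 3*(-⅖))/(7 - ⅖) - 1578 = 2*(28 - 6/5)/(33/5) - 1578 = 2*(5/33)*(134/5) - 1578 = 268/33 - 1578 = -51806/33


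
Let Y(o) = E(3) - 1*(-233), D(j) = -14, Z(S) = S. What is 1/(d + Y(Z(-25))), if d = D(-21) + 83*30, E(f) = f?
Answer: 1/2712 ≈ 0.00036873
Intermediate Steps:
Y(o) = 236 (Y(o) = 3 - 1*(-233) = 3 + 233 = 236)
d = 2476 (d = -14 + 83*30 = -14 + 2490 = 2476)
1/(d + Y(Z(-25))) = 1/(2476 + 236) = 1/2712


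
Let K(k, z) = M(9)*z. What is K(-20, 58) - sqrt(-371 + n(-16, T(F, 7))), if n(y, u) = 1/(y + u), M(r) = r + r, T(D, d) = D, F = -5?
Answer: 1044 - 4*I*sqrt(10227)/21 ≈ 1044.0 - 19.263*I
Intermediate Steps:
M(r) = 2*r
K(k, z) = 18*z (K(k, z) = (2*9)*z = 18*z)
n(y, u) = 1/(u + y)
K(-20, 58) - sqrt(-371 + n(-16, T(F, 7))) = 18*58 - sqrt(-371 + 1/(-5 - 16)) = 1044 - sqrt(-371 + 1/(-21)) = 1044 - sqrt(-371 - 1/21) = 1044 - sqrt(-7792/21) = 1044 - 4*I*sqrt(10227)/21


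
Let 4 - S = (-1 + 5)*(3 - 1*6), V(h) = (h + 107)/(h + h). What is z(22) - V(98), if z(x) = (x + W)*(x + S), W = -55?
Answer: -245989/196 ≈ -1255.0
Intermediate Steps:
V(h) = (107 + h)/(2*h) (V(h) = (107 + h)/((2*h)) = (107 + h)*(1/(2*h)) = (107 + h)/(2*h))
S = 16 (S = 4 - (-1 + 5)*(3 - 1*6) = 4 - 4*(3 - 6) = 4 - 4*(-3) = 4 - 1*(-12) = 4 + 12 = 16)
z(x) = (-55 + x)*(16 + x) (z(x) = (x - 55)*(x + 16) = (-55 + x)*(16 + x))
z(22) - V(98) = (-880 + 22² - 39*22) - (107 + 98)/(2*98) = (-880 + 484 - 858) - 205/(2*98) = -1254 - 1*205/196 = -1254 - 205/196 = -245989/196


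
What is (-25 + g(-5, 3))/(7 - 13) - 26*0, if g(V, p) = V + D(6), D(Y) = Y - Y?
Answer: 5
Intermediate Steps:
D(Y) = 0
g(V, p) = V (g(V, p) = V + 0 = V)
(-25 + g(-5, 3))/(7 - 13) - 26*0 = (-25 - 5)/(7 - 13) - 26*0 = -30/(-6) + 0 = -30*(-⅙) + 0 = 5 + 0 = 5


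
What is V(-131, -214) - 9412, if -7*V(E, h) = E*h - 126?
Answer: -93792/7 ≈ -13399.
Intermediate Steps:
V(E, h) = 18 - E*h/7 (V(E, h) = -(E*h - 126)/7 = -(-126 + E*h)/7 = 18 - E*h/7)
V(-131, -214) - 9412 = (18 - ⅐*(-131)*(-214)) - 9412 = (18 - 28034/7) - 9412 = -27908/7 - 9412 = -93792/7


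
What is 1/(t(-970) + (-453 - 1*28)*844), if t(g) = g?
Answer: -1/406934 ≈ -2.4574e-6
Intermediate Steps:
1/(t(-970) + (-453 - 1*28)*844) = 1/(-970 + (-453 - 1*28)*844) = 1/(-970 + (-453 - 28)*844) = 1/(-970 - 481*844) = 1/(-970 - 405964) = 1/(-406934) = -1/406934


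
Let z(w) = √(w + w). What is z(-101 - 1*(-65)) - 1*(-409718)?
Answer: 409718 + 6*I*√2 ≈ 4.0972e+5 + 8.4853*I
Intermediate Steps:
z(w) = √2*√w (z(w) = √(2*w) = √2*√w)
z(-101 - 1*(-65)) - 1*(-409718) = √2*√(-101 - 1*(-65)) - 1*(-409718) = √2*√(-101 + 65) + 409718 = √2*√(-36) + 409718 = √2*(6*I) + 409718 = 6*I*√2 + 409718 = 409718 + 6*I*√2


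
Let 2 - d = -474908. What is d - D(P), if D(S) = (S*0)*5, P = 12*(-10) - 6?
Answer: 474910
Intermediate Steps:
d = 474910 (d = 2 - 1*(-474908) = 2 + 474908 = 474910)
P = -126 (P = -120 - 6 = -126)
D(S) = 0 (D(S) = 0*5 = 0)
d - D(P) = 474910 - 1*0 = 474910 + 0 = 474910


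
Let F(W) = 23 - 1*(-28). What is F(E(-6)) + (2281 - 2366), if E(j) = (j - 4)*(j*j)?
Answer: -34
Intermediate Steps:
E(j) = j**2*(-4 + j) (E(j) = (-4 + j)*j**2 = j**2*(-4 + j))
F(W) = 51 (F(W) = 23 + 28 = 51)
F(E(-6)) + (2281 - 2366) = 51 + (2281 - 2366) = 51 - 85 = -34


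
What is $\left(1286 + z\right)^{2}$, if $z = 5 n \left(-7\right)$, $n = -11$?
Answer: $2792241$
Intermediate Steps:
$z = 385$ ($z = 5 \left(-11\right) \left(-7\right) = \left(-55\right) \left(-7\right) = 385$)
$\left(1286 + z\right)^{2} = \left(1286 + 385\right)^{2} = 1671^{2} = 2792241$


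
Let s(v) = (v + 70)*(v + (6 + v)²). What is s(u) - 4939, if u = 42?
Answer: 257813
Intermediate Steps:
s(v) = (70 + v)*(v + (6 + v)²)
s(u) - 4939 = (2520 + 42³ + 83*42² + 946*42) - 4939 = (2520 + 74088 + 83*1764 + 39732) - 4939 = (2520 + 74088 + 146412 + 39732) - 4939 = 262752 - 4939 = 257813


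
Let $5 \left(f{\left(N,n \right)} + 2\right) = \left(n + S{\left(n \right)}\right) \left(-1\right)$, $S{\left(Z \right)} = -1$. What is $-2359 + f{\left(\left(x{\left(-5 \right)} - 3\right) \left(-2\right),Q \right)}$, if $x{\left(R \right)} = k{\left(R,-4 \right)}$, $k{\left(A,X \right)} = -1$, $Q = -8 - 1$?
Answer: $-2359$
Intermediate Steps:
$Q = -9$ ($Q = -8 - 1 = -9$)
$x{\left(R \right)} = -1$
$f{\left(N,n \right)} = - \frac{9}{5} - \frac{n}{5}$ ($f{\left(N,n \right)} = -2 + \frac{\left(n - 1\right) \left(-1\right)}{5} = -2 + \frac{\left(-1 + n\right) \left(-1\right)}{5} = -2 + \frac{1 - n}{5} = -2 - \left(- \frac{1}{5} + \frac{n}{5}\right) = - \frac{9}{5} - \frac{n}{5}$)
$-2359 + f{\left(\left(x{\left(-5 \right)} - 3\right) \left(-2\right),Q \right)} = -2359 - 0 = -2359 + \left(- \frac{9}{5} + \frac{9}{5}\right) = -2359 + 0 = -2359$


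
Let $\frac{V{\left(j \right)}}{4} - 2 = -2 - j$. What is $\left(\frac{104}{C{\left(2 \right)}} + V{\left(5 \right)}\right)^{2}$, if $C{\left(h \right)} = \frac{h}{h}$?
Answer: $7056$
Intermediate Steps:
$C{\left(h \right)} = 1$
$V{\left(j \right)} = - 4 j$ ($V{\left(j \right)} = 8 + 4 \left(-2 - j\right) = 8 - \left(8 + 4 j\right) = - 4 j$)
$\left(\frac{104}{C{\left(2 \right)}} + V{\left(5 \right)}\right)^{2} = \left(\frac{104}{1} - 20\right)^{2} = \left(104 \cdot 1 - 20\right)^{2} = \left(104 - 20\right)^{2} = 84^{2} = 7056$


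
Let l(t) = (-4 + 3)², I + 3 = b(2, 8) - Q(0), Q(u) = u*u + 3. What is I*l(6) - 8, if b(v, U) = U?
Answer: -6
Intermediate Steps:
Q(u) = 3 + u² (Q(u) = u² + 3 = 3 + u²)
I = 2 (I = -3 + (8 - (3 + 0²)) = -3 + (8 - (3 + 0)) = -3 + (8 - 1*3) = -3 + (8 - 3) = -3 + 5 = 2)
l(t) = 1 (l(t) = (-1)² = 1)
I*l(6) - 8 = 2*1 - 8 = 2 - 8 = -6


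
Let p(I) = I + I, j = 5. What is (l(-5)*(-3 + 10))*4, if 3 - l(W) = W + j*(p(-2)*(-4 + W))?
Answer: -4816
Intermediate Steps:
p(I) = 2*I
l(W) = -77 + 19*W (l(W) = 3 - (W + 5*((2*(-2))*(-4 + W))) = 3 - (W + 5*(-4*(-4 + W))) = 3 - (W + 5*(16 - 4*W)) = 3 - (W + (80 - 20*W)) = 3 - (80 - 19*W) = 3 + (-80 + 19*W) = -77 + 19*W)
(l(-5)*(-3 + 10))*4 = ((-77 + 19*(-5))*(-3 + 10))*4 = ((-77 - 95)*7)*4 = -172*7*4 = -1204*4 = -4816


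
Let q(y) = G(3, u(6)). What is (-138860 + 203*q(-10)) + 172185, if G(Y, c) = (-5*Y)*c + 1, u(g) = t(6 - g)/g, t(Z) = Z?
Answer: 33528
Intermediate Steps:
u(g) = (6 - g)/g
G(Y, c) = 1 - 5*Y*c (G(Y, c) = -5*Y*c + 1 = 1 - 5*Y*c)
q(y) = 1 (q(y) = 1 - 5*3*(6 - 1*6)/6 = 1 - 5*3*(6 - 6)/6 = 1 - 5*3*(⅙)*0 = 1 - 5*3*0 = 1 + 0 = 1)
(-138860 + 203*q(-10)) + 172185 = (-138860 + 203*1) + 172185 = (-138860 + 203) + 172185 = -138657 + 172185 = 33528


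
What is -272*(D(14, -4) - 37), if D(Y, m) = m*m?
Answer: 5712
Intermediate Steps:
D(Y, m) = m²
-272*(D(14, -4) - 37) = -272*((-4)² - 37) = -272*(16 - 37) = -272*(-21) = 5712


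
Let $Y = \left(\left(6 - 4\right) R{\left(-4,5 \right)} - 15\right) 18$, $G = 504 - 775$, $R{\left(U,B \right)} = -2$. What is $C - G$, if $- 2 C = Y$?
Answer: $442$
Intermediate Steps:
$G = -271$ ($G = 504 - 775 = -271$)
$Y = -342$ ($Y = \left(\left(6 - 4\right) \left(-2\right) - 15\right) 18 = \left(2 \left(-2\right) - 15\right) 18 = \left(-4 - 15\right) 18 = \left(-19\right) 18 = -342$)
$C = 171$ ($C = \left(- \frac{1}{2}\right) \left(-342\right) = 171$)
$C - G = 171 - -271 = 171 + 271 = 442$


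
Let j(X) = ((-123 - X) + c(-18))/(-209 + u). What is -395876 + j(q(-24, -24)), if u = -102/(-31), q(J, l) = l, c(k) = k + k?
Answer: -2524497067/6377 ≈ -3.9588e+5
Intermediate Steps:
c(k) = 2*k
u = 102/31 (u = -102*(-1/31) = 102/31 ≈ 3.2903)
j(X) = 4929/6377 + 31*X/6377 (j(X) = ((-123 - X) + 2*(-18))/(-209 + 102/31) = ((-123 - X) - 36)/(-6377/31) = (-159 - X)*(-31/6377) = 4929/6377 + 31*X/6377)
-395876 + j(q(-24, -24)) = -395876 + (4929/6377 + (31/6377)*(-24)) = -395876 + (4929/6377 - 744/6377) = -395876 + 4185/6377 = -2524497067/6377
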